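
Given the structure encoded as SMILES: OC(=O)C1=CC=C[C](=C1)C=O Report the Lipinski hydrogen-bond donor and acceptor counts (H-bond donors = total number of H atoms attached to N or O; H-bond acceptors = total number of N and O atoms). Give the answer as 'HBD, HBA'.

1, 3

Donors: find every N or O and count the H atoms it carries.
  atom 1 (O): bond orders sum to 1 → 1 H
  atom 3 (O): bond orders sum to 2 → 0 H
  atom 11 (O): bond orders sum to 2 → 0 H
Lipinski HBD = 1.
Acceptors: N atoms = 0, O atoms = 3 → HBA = 3.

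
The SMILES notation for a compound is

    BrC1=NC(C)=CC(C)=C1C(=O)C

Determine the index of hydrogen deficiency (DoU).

Molecular formula: C9H10BrNO.
DoU = (2C + 2 + N − H − X) / 2, where X is the halogen count and O/S are ignored.
    = (2·9 + 2 + 1 − 10 − 1) / 2 = 10 / 2 = 5.

5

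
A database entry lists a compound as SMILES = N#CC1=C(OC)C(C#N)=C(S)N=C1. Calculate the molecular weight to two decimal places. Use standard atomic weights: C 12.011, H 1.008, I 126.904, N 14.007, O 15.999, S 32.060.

First, the molecular formula is C8H5N3OS (counting implicit H from valence).
  C: 8 × 12.011 = 96.088
  H: 5 × 1.008 = 5.040
  N: 3 × 14.007 = 42.021
  O: 1 × 15.999 = 15.999
  S: 1 × 32.060 = 32.060
Sum: 8×12.011 + 5×1.008 + 3×14.007 + 1×15.999 + 1×32.060 = 191.208 → 191.21 g/mol.

191.21 g/mol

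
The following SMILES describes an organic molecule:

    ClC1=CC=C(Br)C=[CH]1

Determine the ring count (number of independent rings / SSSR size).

1

In SMILES, each pair of matching ring-closure digits denotes one ring-closing bond; the number of such bonds equals the number of independent rings.
Ring-closure bonds here: 1.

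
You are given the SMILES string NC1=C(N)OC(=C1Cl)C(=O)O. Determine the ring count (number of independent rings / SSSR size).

1

In SMILES, each pair of matching ring-closure digits denotes one ring-closing bond; the number of such bonds equals the number of independent rings.
Ring-closure bonds here: 1.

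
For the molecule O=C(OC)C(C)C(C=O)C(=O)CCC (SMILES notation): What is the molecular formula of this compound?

Walk through each heavy atom and fill implicit hydrogens from standard valence (C 4, N 3, O 2, S 2, halogen 1):
  atom 1: O, bond orders sum to 2 (valence 2) → 0 H
  atom 2: C, bond orders sum to 4 (valence 4) → 0 H
  atom 3: O, bond orders sum to 2 (valence 2) → 0 H
  atom 4: C, bond orders sum to 1 (valence 4) → 3 H
  atom 5: C, bond orders sum to 3 (valence 4) → 1 H
  atom 6: C, bond orders sum to 1 (valence 4) → 3 H
  atom 7: C, bond orders sum to 3 (valence 4) → 1 H
  atom 8: C, bond orders sum to 3 (valence 4) → 1 H
  atom 9: O, bond orders sum to 2 (valence 2) → 0 H
  atom 10: C, bond orders sum to 4 (valence 4) → 0 H
  atom 11: O, bond orders sum to 2 (valence 2) → 0 H
  atom 12: C, bond orders sum to 2 (valence 4) → 2 H
  atom 13: C, bond orders sum to 2 (valence 4) → 2 H
  atom 14: C, bond orders sum to 1 (valence 4) → 3 H
Totals → C:10, H:16, O:4.

C10H16O4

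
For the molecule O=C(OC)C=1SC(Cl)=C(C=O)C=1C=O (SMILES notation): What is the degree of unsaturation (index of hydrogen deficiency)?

6

Molecular formula: C8H5ClO4S.
DoU = (2C + 2 + N − H − X) / 2, where X is the halogen count and O/S are ignored.
    = (2·8 + 2 + 0 − 5 − 1) / 2 = 12 / 2 = 6.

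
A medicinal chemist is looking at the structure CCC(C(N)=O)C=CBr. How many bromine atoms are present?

1

Scan the SMILES for Br atoms (remember two-letter symbols like Cl and Br are single atoms).
Bromine count: 1.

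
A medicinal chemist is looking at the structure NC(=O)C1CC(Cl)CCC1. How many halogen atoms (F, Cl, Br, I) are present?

Halogen atoms appear at heavy-atom position 7 (1×Cl).
Other groups present: 1 amide.
Halogen count: 1.

1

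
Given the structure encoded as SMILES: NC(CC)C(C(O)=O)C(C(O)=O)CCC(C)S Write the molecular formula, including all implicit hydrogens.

C11H21NO4S

Walk through each heavy atom and fill implicit hydrogens from standard valence (C 4, N 3, O 2, S 2, halogen 1):
  atom 1: N, bond orders sum to 1 (valence 3) → 2 H
  atom 2: C, bond orders sum to 3 (valence 4) → 1 H
  atom 3: C, bond orders sum to 2 (valence 4) → 2 H
  atom 4: C, bond orders sum to 1 (valence 4) → 3 H
  atom 5: C, bond orders sum to 3 (valence 4) → 1 H
  atom 6: C, bond orders sum to 4 (valence 4) → 0 H
  atom 7: O, bond orders sum to 1 (valence 2) → 1 H
  atom 8: O, bond orders sum to 2 (valence 2) → 0 H
  atom 9: C, bond orders sum to 3 (valence 4) → 1 H
  atom 10: C, bond orders sum to 4 (valence 4) → 0 H
  atom 11: O, bond orders sum to 1 (valence 2) → 1 H
  atom 12: O, bond orders sum to 2 (valence 2) → 0 H
  atom 13: C, bond orders sum to 2 (valence 4) → 2 H
  atom 14: C, bond orders sum to 2 (valence 4) → 2 H
  atom 15: C, bond orders sum to 3 (valence 4) → 1 H
  atom 16: C, bond orders sum to 1 (valence 4) → 3 H
  atom 17: S, bond orders sum to 1 (valence 2) → 1 H
Totals → C:11, H:21, N:1, O:4, S:1.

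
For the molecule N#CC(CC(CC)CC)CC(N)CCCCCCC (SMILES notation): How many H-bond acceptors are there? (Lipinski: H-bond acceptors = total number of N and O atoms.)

N atoms: 2; O atoms: 0.
Lipinski HBA = 2 + 0 = 2.

2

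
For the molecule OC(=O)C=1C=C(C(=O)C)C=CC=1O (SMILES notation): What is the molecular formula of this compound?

C9H8O4

Walk through each heavy atom and fill implicit hydrogens from standard valence (C 4, N 3, O 2, S 2, halogen 1):
  atom 1: O, bond orders sum to 1 (valence 2) → 1 H
  atom 2: C, bond orders sum to 4 (valence 4) → 0 H
  atom 3: O, bond orders sum to 2 (valence 2) → 0 H
  atom 4: C, bond orders sum to 4 (valence 4) → 0 H
  atom 5: C, bond orders sum to 3 (valence 4) → 1 H
  atom 6: C, bond orders sum to 4 (valence 4) → 0 H
  atom 7: C, bond orders sum to 4 (valence 4) → 0 H
  atom 8: O, bond orders sum to 2 (valence 2) → 0 H
  atom 9: C, bond orders sum to 1 (valence 4) → 3 H
  atom 10: C, bond orders sum to 3 (valence 4) → 1 H
  atom 11: C, bond orders sum to 3 (valence 4) → 1 H
  atom 12: C, bond orders sum to 4 (valence 4) → 0 H
  atom 13: O, bond orders sum to 1 (valence 2) → 1 H
Totals → C:9, H:8, O:4.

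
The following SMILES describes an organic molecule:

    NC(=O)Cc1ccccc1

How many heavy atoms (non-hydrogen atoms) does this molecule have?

Every atom symbol written in the SMILES (organic subset) is one heavy atom; implicit H are not written.
Heavy atoms by element → C:8, N:1, O:1.
Total: 10.

10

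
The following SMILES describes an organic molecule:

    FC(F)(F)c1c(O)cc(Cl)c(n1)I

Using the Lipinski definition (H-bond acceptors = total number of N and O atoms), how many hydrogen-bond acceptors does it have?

2

N atoms: 1; O atoms: 1.
Lipinski HBA = 1 + 1 = 2.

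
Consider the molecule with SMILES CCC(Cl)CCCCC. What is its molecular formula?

C8H17Cl

Walk through each heavy atom and fill implicit hydrogens from standard valence (C 4, N 3, O 2, S 2, halogen 1):
  atom 1: C, bond orders sum to 1 (valence 4) → 3 H
  atom 2: C, bond orders sum to 2 (valence 4) → 2 H
  atom 3: C, bond orders sum to 3 (valence 4) → 1 H
  atom 4: Cl (halogen, monovalent) → 0 H
  atom 5: C, bond orders sum to 2 (valence 4) → 2 H
  atom 6: C, bond orders sum to 2 (valence 4) → 2 H
  atom 7: C, bond orders sum to 2 (valence 4) → 2 H
  atom 8: C, bond orders sum to 2 (valence 4) → 2 H
  atom 9: C, bond orders sum to 1 (valence 4) → 3 H
Totals → C:8, H:17, Cl:1.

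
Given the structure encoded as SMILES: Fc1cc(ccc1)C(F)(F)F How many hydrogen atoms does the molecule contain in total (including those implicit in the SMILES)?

Walk through each heavy atom and fill implicit hydrogens from standard valence (C 4, N 3, O 2, S 2, halogen 1); for lowercase aromatic atoms, an aromatic c carries 1 H when it has two neighbours and 0 H with three, and aromatic n carries 0 H:
  atom 1: F (halogen, monovalent) → 0 H
  atom 2: aromatic c, 3 neighbours → 0 H
  atom 3: aromatic c, 2 neighbours → 1 H
  atom 4: aromatic c, 3 neighbours → 0 H
  atom 5: aromatic c, 2 neighbours → 1 H
  atom 6: aromatic c, 2 neighbours → 1 H
  atom 7: aromatic c, 2 neighbours → 1 H
  atom 8: C, bond orders sum to 4 (valence 4) → 0 H
  atom 9: F (halogen, monovalent) → 0 H
  atom 10: F (halogen, monovalent) → 0 H
  atom 11: F (halogen, monovalent) → 0 H
Total hydrogens: 4.

4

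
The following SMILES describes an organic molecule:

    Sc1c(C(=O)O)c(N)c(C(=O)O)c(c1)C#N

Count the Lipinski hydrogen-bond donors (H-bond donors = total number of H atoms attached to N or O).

Donors: find every N or O and count the H atoms it carries.
  atom 5 (O): bond orders sum to 2 → 0 H
  atom 6 (O): bond orders sum to 1 → 1 H
  atom 8 (N): bond orders sum to 1 → 2 H
  atom 11 (O): bond orders sum to 2 → 0 H
  atom 12 (O): bond orders sum to 1 → 1 H
  atom 16 (N): bond orders sum to 3 → 0 H
Lipinski HBD = 4.

4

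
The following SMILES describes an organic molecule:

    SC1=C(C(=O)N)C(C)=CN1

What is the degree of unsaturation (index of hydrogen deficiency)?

Degree of unsaturation = (number of rings) + (number of π bonds).
Ring closures in the SMILES: 1.
π bonds: 3 double bonds (each 1 DoU) → 3 DoU from unsaturation.
Total DoU = 1 + 3 = 4.

4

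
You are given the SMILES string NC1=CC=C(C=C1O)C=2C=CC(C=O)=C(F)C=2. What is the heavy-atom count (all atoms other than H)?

17

Every atom symbol written in the SMILES (organic subset) is one heavy atom; implicit H are not written.
Heavy atoms by element → C:13, F:1, N:1, O:2.
Total: 17.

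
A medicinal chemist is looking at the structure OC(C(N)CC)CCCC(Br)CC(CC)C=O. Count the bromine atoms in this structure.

Scan the SMILES for Br atoms (remember two-letter symbols like Cl and Br are single atoms).
Bromine count: 1.

1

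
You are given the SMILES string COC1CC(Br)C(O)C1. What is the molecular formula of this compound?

C6H11BrO2

Walk through each heavy atom and fill implicit hydrogens from standard valence (C 4, N 3, O 2, S 2, halogen 1):
  atom 1: C, bond orders sum to 1 (valence 4) → 3 H
  atom 2: O, bond orders sum to 2 (valence 2) → 0 H
  atom 3: C, bond orders sum to 3 (valence 4) → 1 H
  atom 4: C, bond orders sum to 2 (valence 4) → 2 H
  atom 5: C, bond orders sum to 3 (valence 4) → 1 H
  atom 6: Br (halogen, monovalent) → 0 H
  atom 7: C, bond orders sum to 3 (valence 4) → 1 H
  atom 8: O, bond orders sum to 1 (valence 2) → 1 H
  atom 9: C, bond orders sum to 2 (valence 4) → 2 H
Totals → C:6, H:11, Br:1, O:2.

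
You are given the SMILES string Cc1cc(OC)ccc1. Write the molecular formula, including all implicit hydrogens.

Walk through each heavy atom and fill implicit hydrogens from standard valence (C 4, N 3, O 2, S 2, halogen 1); for lowercase aromatic atoms, an aromatic c carries 1 H when it has two neighbours and 0 H with three, and aromatic n carries 0 H:
  atom 1: C, bond orders sum to 1 (valence 4) → 3 H
  atom 2: aromatic c, 3 neighbours → 0 H
  atom 3: aromatic c, 2 neighbours → 1 H
  atom 4: aromatic c, 3 neighbours → 0 H
  atom 5: O, bond orders sum to 2 (valence 2) → 0 H
  atom 6: C, bond orders sum to 1 (valence 4) → 3 H
  atom 7: aromatic c, 2 neighbours → 1 H
  atom 8: aromatic c, 2 neighbours → 1 H
  atom 9: aromatic c, 2 neighbours → 1 H
Totals → C:8, H:10, O:1.
In Hill order: C8H10O.

C8H10O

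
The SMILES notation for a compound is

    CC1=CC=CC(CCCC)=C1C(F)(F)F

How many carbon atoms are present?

Count every carbon token in the SMILES (each C, including those in ring-closure positions and inside branches).
Carbon count: 12.

12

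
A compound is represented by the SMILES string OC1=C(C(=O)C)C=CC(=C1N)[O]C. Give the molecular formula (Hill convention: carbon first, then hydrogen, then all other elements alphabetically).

Walk through each heavy atom and fill implicit hydrogens from standard valence (C 4, N 3, O 2, S 2, halogen 1):
  atom 1: O, bond orders sum to 1 (valence 2) → 1 H
  atom 2: C, bond orders sum to 4 (valence 4) → 0 H
  atom 3: C, bond orders sum to 4 (valence 4) → 0 H
  atom 4: C, bond orders sum to 4 (valence 4) → 0 H
  atom 5: O, bond orders sum to 2 (valence 2) → 0 H
  atom 6: C, bond orders sum to 1 (valence 4) → 3 H
  atom 7: C, bond orders sum to 3 (valence 4) → 1 H
  atom 8: C, bond orders sum to 3 (valence 4) → 1 H
  atom 9: C, bond orders sum to 4 (valence 4) → 0 H
  atom 10: C, bond orders sum to 4 (valence 4) → 0 H
  atom 11: N, bond orders sum to 1 (valence 3) → 2 H
  atom 12: O with explicit H count 0
  atom 13: C, bond orders sum to 1 (valence 4) → 3 H
Totals → C:9, H:11, N:1, O:3.
In Hill order: C9H11NO3.

C9H11NO3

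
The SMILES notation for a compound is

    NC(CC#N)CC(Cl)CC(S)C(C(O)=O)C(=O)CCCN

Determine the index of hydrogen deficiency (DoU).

Molecular formula: C13H22ClN3O3S.
DoU = (2C + 2 + N − H − X) / 2, where X is the halogen count and O/S are ignored.
    = (2·13 + 2 + 3 − 22 − 1) / 2 = 8 / 2 = 4.

4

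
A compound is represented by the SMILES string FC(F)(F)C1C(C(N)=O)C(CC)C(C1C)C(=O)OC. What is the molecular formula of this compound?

C12H18F3NO3

Walk through each heavy atom and fill implicit hydrogens from standard valence (C 4, N 3, O 2, S 2, halogen 1):
  atom 1: F (halogen, monovalent) → 0 H
  atom 2: C, bond orders sum to 4 (valence 4) → 0 H
  atom 3: F (halogen, monovalent) → 0 H
  atom 4: F (halogen, monovalent) → 0 H
  atom 5: C, bond orders sum to 3 (valence 4) → 1 H
  atom 6: C, bond orders sum to 3 (valence 4) → 1 H
  atom 7: C, bond orders sum to 4 (valence 4) → 0 H
  atom 8: N, bond orders sum to 1 (valence 3) → 2 H
  atom 9: O, bond orders sum to 2 (valence 2) → 0 H
  atom 10: C, bond orders sum to 3 (valence 4) → 1 H
  atom 11: C, bond orders sum to 2 (valence 4) → 2 H
  atom 12: C, bond orders sum to 1 (valence 4) → 3 H
  atom 13: C, bond orders sum to 3 (valence 4) → 1 H
  atom 14: C, bond orders sum to 3 (valence 4) → 1 H
  atom 15: C, bond orders sum to 1 (valence 4) → 3 H
  atom 16: C, bond orders sum to 4 (valence 4) → 0 H
  atom 17: O, bond orders sum to 2 (valence 2) → 0 H
  atom 18: O, bond orders sum to 2 (valence 2) → 0 H
  atom 19: C, bond orders sum to 1 (valence 4) → 3 H
Totals → C:12, H:18, F:3, N:1, O:3.
In Hill order: C12H18F3NO3.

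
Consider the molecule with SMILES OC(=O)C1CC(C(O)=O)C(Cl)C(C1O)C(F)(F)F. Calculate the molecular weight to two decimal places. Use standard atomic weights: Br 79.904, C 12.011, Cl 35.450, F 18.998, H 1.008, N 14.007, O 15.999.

First, the molecular formula is C9H10ClF3O5 (counting implicit H from valence).
  C: 9 × 12.011 = 108.099
  Cl: 1 × 35.450 = 35.450
  F: 3 × 18.998 = 56.994
  H: 10 × 1.008 = 10.080
  O: 5 × 15.999 = 79.995
Sum: 9×12.011 + 1×35.450 + 3×18.998 + 10×1.008 + 5×15.999 = 290.618 → 290.62 g/mol.

290.62 g/mol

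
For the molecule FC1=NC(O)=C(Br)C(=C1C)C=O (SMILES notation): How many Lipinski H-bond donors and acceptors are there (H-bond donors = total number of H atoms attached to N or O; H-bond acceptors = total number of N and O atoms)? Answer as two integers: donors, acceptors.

Donors: find every N or O and count the H atoms it carries.
  atom 3 (N): bond orders sum to 3 → 0 H
  atom 5 (O): bond orders sum to 1 → 1 H
  atom 12 (O): bond orders sum to 2 → 0 H
Lipinski HBD = 1.
Acceptors: N atoms = 1, O atoms = 2 → HBA = 3.

1, 3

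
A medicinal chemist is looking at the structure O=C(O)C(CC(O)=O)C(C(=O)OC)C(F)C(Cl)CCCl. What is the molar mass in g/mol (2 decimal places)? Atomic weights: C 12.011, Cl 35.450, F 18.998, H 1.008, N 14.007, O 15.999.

First, the molecular formula is C11H15Cl2FO6 (counting implicit H from valence).
  C: 11 × 12.011 = 132.121
  Cl: 2 × 35.450 = 70.900
  F: 1 × 18.998 = 18.998
  H: 15 × 1.008 = 15.120
  O: 6 × 15.999 = 95.994
Sum: 11×12.011 + 2×35.450 + 1×18.998 + 15×1.008 + 6×15.999 = 333.133 → 333.13 g/mol.

333.13 g/mol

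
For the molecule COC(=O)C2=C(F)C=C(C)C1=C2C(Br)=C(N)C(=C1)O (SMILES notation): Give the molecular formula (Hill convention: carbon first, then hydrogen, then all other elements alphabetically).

Walk through each heavy atom and fill implicit hydrogens from standard valence (C 4, N 3, O 2, S 2, halogen 1):
  atom 1: C, bond orders sum to 1 (valence 4) → 3 H
  atom 2: O, bond orders sum to 2 (valence 2) → 0 H
  atom 3: C, bond orders sum to 4 (valence 4) → 0 H
  atom 4: O, bond orders sum to 2 (valence 2) → 0 H
  atom 5: C, bond orders sum to 4 (valence 4) → 0 H
  atom 6: C, bond orders sum to 4 (valence 4) → 0 H
  atom 7: F (halogen, monovalent) → 0 H
  atom 8: C, bond orders sum to 3 (valence 4) → 1 H
  atom 9: C, bond orders sum to 4 (valence 4) → 0 H
  atom 10: C, bond orders sum to 1 (valence 4) → 3 H
  atom 11: C, bond orders sum to 4 (valence 4) → 0 H
  atom 12: C, bond orders sum to 4 (valence 4) → 0 H
  atom 13: C, bond orders sum to 4 (valence 4) → 0 H
  atom 14: Br (halogen, monovalent) → 0 H
  atom 15: C, bond orders sum to 4 (valence 4) → 0 H
  atom 16: N, bond orders sum to 1 (valence 3) → 2 H
  atom 17: C, bond orders sum to 4 (valence 4) → 0 H
  atom 18: C, bond orders sum to 3 (valence 4) → 1 H
  atom 19: O, bond orders sum to 1 (valence 2) → 1 H
Totals → C:13, H:11, Br:1, F:1, N:1, O:3.

C13H11BrFNO3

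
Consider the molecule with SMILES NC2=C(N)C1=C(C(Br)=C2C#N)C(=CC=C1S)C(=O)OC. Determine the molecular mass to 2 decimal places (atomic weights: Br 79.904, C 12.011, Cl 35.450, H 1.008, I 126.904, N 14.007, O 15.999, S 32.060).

352.21 g/mol

First, the molecular formula is C13H10BrN3O2S (counting implicit H from valence).
  Br: 1 × 79.904 = 79.904
  C: 13 × 12.011 = 156.143
  H: 10 × 1.008 = 10.080
  N: 3 × 14.007 = 42.021
  O: 2 × 15.999 = 31.998
  S: 1 × 32.060 = 32.060
Sum: 1×79.904 + 13×12.011 + 10×1.008 + 3×14.007 + 2×15.999 + 1×32.060 = 352.206 → 352.21 g/mol.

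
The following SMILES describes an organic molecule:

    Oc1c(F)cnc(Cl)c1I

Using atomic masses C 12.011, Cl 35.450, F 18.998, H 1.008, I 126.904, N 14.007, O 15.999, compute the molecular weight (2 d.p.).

273.43 g/mol

First, the molecular formula is C5H2ClFINO (counting implicit H from valence).
  C: 5 × 12.011 = 60.055
  Cl: 1 × 35.450 = 35.450
  F: 1 × 18.998 = 18.998
  H: 2 × 1.008 = 2.016
  I: 1 × 126.904 = 126.904
  N: 1 × 14.007 = 14.007
  O: 1 × 15.999 = 15.999
Sum: 5×12.011 + 1×35.450 + 1×18.998 + 2×1.008 + 1×126.904 + 1×14.007 + 1×15.999 = 273.429 → 273.43 g/mol.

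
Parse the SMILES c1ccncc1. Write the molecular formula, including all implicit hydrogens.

C5H5N

Walk through each heavy atom and fill implicit hydrogens from standard valence (C 4, N 3, O 2, S 2, halogen 1); for lowercase aromatic atoms, an aromatic c carries 1 H when it has two neighbours and 0 H with three, and aromatic n carries 0 H:
  atom 1: aromatic c, 2 neighbours → 1 H
  atom 2: aromatic c, 2 neighbours → 1 H
  atom 3: aromatic c, 2 neighbours → 1 H
  atom 4: aromatic n, 2 neighbours → 0 H
  atom 5: aromatic c, 2 neighbours → 1 H
  atom 6: aromatic c, 2 neighbours → 1 H
Totals → C:5, H:5, N:1.
In Hill order: C5H5N.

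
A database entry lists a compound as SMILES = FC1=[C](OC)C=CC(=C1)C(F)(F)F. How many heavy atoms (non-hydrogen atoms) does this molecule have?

13

Every atom symbol written in the SMILES (organic subset) is one heavy atom; implicit H are not written.
Heavy atoms by element → C:8, F:4, O:1.
Total: 13.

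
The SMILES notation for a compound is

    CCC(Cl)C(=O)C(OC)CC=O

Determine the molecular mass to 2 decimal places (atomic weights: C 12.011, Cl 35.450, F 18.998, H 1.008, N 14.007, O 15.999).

First, the molecular formula is C8H13ClO3 (counting implicit H from valence).
  C: 8 × 12.011 = 96.088
  Cl: 1 × 35.450 = 35.450
  H: 13 × 1.008 = 13.104
  O: 3 × 15.999 = 47.997
Sum: 8×12.011 + 1×35.450 + 13×1.008 + 3×15.999 = 192.639 → 192.64 g/mol.

192.64 g/mol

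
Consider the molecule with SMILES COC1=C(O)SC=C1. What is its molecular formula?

Walk through each heavy atom and fill implicit hydrogens from standard valence (C 4, N 3, O 2, S 2, halogen 1):
  atom 1: C, bond orders sum to 1 (valence 4) → 3 H
  atom 2: O, bond orders sum to 2 (valence 2) → 0 H
  atom 3: C, bond orders sum to 4 (valence 4) → 0 H
  atom 4: C, bond orders sum to 4 (valence 4) → 0 H
  atom 5: O, bond orders sum to 1 (valence 2) → 1 H
  atom 6: S, bond orders sum to 2 (valence 2) → 0 H
  atom 7: C, bond orders sum to 3 (valence 4) → 1 H
  atom 8: C, bond orders sum to 3 (valence 4) → 1 H
Totals → C:5, H:6, O:2, S:1.

C5H6O2S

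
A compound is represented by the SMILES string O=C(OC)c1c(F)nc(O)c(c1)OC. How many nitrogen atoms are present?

1

Scan the SMILES for N atoms (remember two-letter symbols like Cl and Br are single atoms).
Nitrogen count: 1.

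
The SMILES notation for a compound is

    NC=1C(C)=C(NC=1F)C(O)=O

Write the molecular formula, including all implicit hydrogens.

C6H7FN2O2

Walk through each heavy atom and fill implicit hydrogens from standard valence (C 4, N 3, O 2, S 2, halogen 1):
  atom 1: N, bond orders sum to 1 (valence 3) → 2 H
  atom 2: C, bond orders sum to 4 (valence 4) → 0 H
  atom 3: C, bond orders sum to 4 (valence 4) → 0 H
  atom 4: C, bond orders sum to 1 (valence 4) → 3 H
  atom 5: C, bond orders sum to 4 (valence 4) → 0 H
  atom 6: N, bond orders sum to 2 (valence 3) → 1 H
  atom 7: C, bond orders sum to 4 (valence 4) → 0 H
  atom 8: F (halogen, monovalent) → 0 H
  atom 9: C, bond orders sum to 4 (valence 4) → 0 H
  atom 10: O, bond orders sum to 1 (valence 2) → 1 H
  atom 11: O, bond orders sum to 2 (valence 2) → 0 H
Totals → C:6, H:7, F:1, N:2, O:2.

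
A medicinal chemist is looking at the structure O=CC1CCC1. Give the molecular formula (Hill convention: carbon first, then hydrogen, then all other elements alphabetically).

C5H8O

Walk through each heavy atom and fill implicit hydrogens from standard valence (C 4, N 3, O 2, S 2, halogen 1):
  atom 1: O, bond orders sum to 2 (valence 2) → 0 H
  atom 2: C, bond orders sum to 3 (valence 4) → 1 H
  atom 3: C, bond orders sum to 3 (valence 4) → 1 H
  atom 4: C, bond orders sum to 2 (valence 4) → 2 H
  atom 5: C, bond orders sum to 2 (valence 4) → 2 H
  atom 6: C, bond orders sum to 2 (valence 4) → 2 H
Totals → C:5, H:8, O:1.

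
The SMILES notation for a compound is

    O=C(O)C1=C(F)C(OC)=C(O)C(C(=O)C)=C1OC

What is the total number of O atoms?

Scan the SMILES for O atoms (remember two-letter symbols like Cl and Br are single atoms).
Oxygen count: 6.

6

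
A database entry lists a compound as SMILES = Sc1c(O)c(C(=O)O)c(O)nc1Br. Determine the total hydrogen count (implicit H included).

Walk through each heavy atom and fill implicit hydrogens from standard valence (C 4, N 3, O 2, S 2, halogen 1); for lowercase aromatic atoms, an aromatic c carries 1 H when it has two neighbours and 0 H with three, and aromatic n carries 0 H:
  atom 1: S, bond orders sum to 1 (valence 2) → 1 H
  atom 2: aromatic c, 3 neighbours → 0 H
  atom 3: aromatic c, 3 neighbours → 0 H
  atom 4: O, bond orders sum to 1 (valence 2) → 1 H
  atom 5: aromatic c, 3 neighbours → 0 H
  atom 6: C, bond orders sum to 4 (valence 4) → 0 H
  atom 7: O, bond orders sum to 2 (valence 2) → 0 H
  atom 8: O, bond orders sum to 1 (valence 2) → 1 H
  atom 9: aromatic c, 3 neighbours → 0 H
  atom 10: O, bond orders sum to 1 (valence 2) → 1 H
  atom 11: aromatic n, 2 neighbours → 0 H
  atom 12: aromatic c, 3 neighbours → 0 H
  atom 13: Br (halogen, monovalent) → 0 H
Total hydrogens: 4.

4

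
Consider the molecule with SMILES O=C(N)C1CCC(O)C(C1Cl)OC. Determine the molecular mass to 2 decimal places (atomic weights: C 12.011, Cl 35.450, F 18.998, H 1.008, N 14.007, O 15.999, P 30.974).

207.65 g/mol

First, the molecular formula is C8H14ClNO3 (counting implicit H from valence).
  C: 8 × 12.011 = 96.088
  Cl: 1 × 35.450 = 35.450
  H: 14 × 1.008 = 14.112
  N: 1 × 14.007 = 14.007
  O: 3 × 15.999 = 47.997
Sum: 8×12.011 + 1×35.450 + 14×1.008 + 1×14.007 + 3×15.999 = 207.654 → 207.65 g/mol.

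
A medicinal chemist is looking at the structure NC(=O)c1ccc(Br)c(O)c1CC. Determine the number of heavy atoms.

Every atom symbol written in the SMILES (organic subset) is one heavy atom; implicit H are not written.
Heavy atoms by element → Br:1, C:9, N:1, O:2.
Total: 13.

13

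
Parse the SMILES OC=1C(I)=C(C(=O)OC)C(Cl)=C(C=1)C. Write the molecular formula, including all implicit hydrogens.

Walk through each heavy atom and fill implicit hydrogens from standard valence (C 4, N 3, O 2, S 2, halogen 1):
  atom 1: O, bond orders sum to 1 (valence 2) → 1 H
  atom 2: C, bond orders sum to 4 (valence 4) → 0 H
  atom 3: C, bond orders sum to 4 (valence 4) → 0 H
  atom 4: I (halogen, monovalent) → 0 H
  atom 5: C, bond orders sum to 4 (valence 4) → 0 H
  atom 6: C, bond orders sum to 4 (valence 4) → 0 H
  atom 7: O, bond orders sum to 2 (valence 2) → 0 H
  atom 8: O, bond orders sum to 2 (valence 2) → 0 H
  atom 9: C, bond orders sum to 1 (valence 4) → 3 H
  atom 10: C, bond orders sum to 4 (valence 4) → 0 H
  atom 11: Cl (halogen, monovalent) → 0 H
  atom 12: C, bond orders sum to 4 (valence 4) → 0 H
  atom 13: C, bond orders sum to 3 (valence 4) → 1 H
  atom 14: C, bond orders sum to 1 (valence 4) → 3 H
Totals → C:9, H:8, Cl:1, I:1, O:3.

C9H8ClIO3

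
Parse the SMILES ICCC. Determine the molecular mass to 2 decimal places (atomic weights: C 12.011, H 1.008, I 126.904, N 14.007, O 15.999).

169.99 g/mol

First, the molecular formula is C3H7I (counting implicit H from valence).
  C: 3 × 12.011 = 36.033
  H: 7 × 1.008 = 7.056
  I: 1 × 126.904 = 126.904
Sum: 3×12.011 + 7×1.008 + 1×126.904 = 169.993 → 169.99 g/mol.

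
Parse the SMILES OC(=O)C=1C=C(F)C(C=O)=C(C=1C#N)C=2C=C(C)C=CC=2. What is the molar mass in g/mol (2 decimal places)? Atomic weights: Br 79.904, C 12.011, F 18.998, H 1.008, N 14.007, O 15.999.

283.26 g/mol

First, the molecular formula is C16H10FNO3 (counting implicit H from valence).
  C: 16 × 12.011 = 192.176
  F: 1 × 18.998 = 18.998
  H: 10 × 1.008 = 10.080
  N: 1 × 14.007 = 14.007
  O: 3 × 15.999 = 47.997
Sum: 16×12.011 + 1×18.998 + 10×1.008 + 1×14.007 + 3×15.999 = 283.258 → 283.26 g/mol.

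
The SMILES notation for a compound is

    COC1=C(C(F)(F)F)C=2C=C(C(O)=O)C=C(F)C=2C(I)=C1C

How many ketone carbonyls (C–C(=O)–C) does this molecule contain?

0

Scan the SMILES for the ketone motif — none present.
Groups that are present: 1 carboxylic acid, 1 ether.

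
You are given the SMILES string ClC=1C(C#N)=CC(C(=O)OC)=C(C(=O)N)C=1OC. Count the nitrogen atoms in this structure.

Scan the SMILES for N atoms (remember two-letter symbols like Cl and Br are single atoms).
Nitrogen count: 2.

2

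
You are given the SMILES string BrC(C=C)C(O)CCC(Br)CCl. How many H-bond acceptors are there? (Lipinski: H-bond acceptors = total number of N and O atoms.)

N atoms: 0; O atoms: 1.
Lipinski HBA = 0 + 1 = 1.

1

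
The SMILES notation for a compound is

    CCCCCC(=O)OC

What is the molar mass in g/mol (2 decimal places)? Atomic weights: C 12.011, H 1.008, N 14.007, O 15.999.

130.19 g/mol

First, the molecular formula is C7H14O2 (counting implicit H from valence).
  C: 7 × 12.011 = 84.077
  H: 14 × 1.008 = 14.112
  O: 2 × 15.999 = 31.998
Sum: 7×12.011 + 14×1.008 + 2×15.999 = 130.187 → 130.19 g/mol.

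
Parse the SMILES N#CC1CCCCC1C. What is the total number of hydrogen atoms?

13

Walk through each heavy atom and fill implicit hydrogens from standard valence (C 4, N 3, O 2, S 2, halogen 1):
  atom 1: N, bond orders sum to 3 (valence 3) → 0 H
  atom 2: C, bond orders sum to 4 (valence 4) → 0 H
  atom 3: C, bond orders sum to 3 (valence 4) → 1 H
  atom 4: C, bond orders sum to 2 (valence 4) → 2 H
  atom 5: C, bond orders sum to 2 (valence 4) → 2 H
  atom 6: C, bond orders sum to 2 (valence 4) → 2 H
  atom 7: C, bond orders sum to 2 (valence 4) → 2 H
  atom 8: C, bond orders sum to 3 (valence 4) → 1 H
  atom 9: C, bond orders sum to 1 (valence 4) → 3 H
Total hydrogens: 13.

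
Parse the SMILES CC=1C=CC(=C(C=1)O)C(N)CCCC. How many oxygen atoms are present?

1

Scan the SMILES for O atoms (remember two-letter symbols like Cl and Br are single atoms).
Oxygen count: 1.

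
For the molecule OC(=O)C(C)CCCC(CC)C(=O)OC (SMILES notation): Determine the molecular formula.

Walk through each heavy atom and fill implicit hydrogens from standard valence (C 4, N 3, O 2, S 2, halogen 1):
  atom 1: O, bond orders sum to 1 (valence 2) → 1 H
  atom 2: C, bond orders sum to 4 (valence 4) → 0 H
  atom 3: O, bond orders sum to 2 (valence 2) → 0 H
  atom 4: C, bond orders sum to 3 (valence 4) → 1 H
  atom 5: C, bond orders sum to 1 (valence 4) → 3 H
  atom 6: C, bond orders sum to 2 (valence 4) → 2 H
  atom 7: C, bond orders sum to 2 (valence 4) → 2 H
  atom 8: C, bond orders sum to 2 (valence 4) → 2 H
  atom 9: C, bond orders sum to 3 (valence 4) → 1 H
  atom 10: C, bond orders sum to 2 (valence 4) → 2 H
  atom 11: C, bond orders sum to 1 (valence 4) → 3 H
  atom 12: C, bond orders sum to 4 (valence 4) → 0 H
  atom 13: O, bond orders sum to 2 (valence 2) → 0 H
  atom 14: O, bond orders sum to 2 (valence 2) → 0 H
  atom 15: C, bond orders sum to 1 (valence 4) → 3 H
Totals → C:11, H:20, O:4.

C11H20O4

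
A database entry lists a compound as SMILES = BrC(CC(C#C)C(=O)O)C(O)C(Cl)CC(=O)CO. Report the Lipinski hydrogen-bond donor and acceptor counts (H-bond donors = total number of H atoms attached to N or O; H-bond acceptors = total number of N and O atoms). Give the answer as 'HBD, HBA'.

3, 5

Donors: find every N or O and count the H atoms it carries.
  atom 8 (O): bond orders sum to 2 → 0 H
  atom 9 (O): bond orders sum to 1 → 1 H
  atom 11 (O): bond orders sum to 1 → 1 H
  atom 16 (O): bond orders sum to 2 → 0 H
  atom 18 (O): bond orders sum to 1 → 1 H
Lipinski HBD = 3.
Acceptors: N atoms = 0, O atoms = 5 → HBA = 5.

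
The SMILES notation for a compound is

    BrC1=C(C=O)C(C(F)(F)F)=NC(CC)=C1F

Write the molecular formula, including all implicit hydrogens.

C9H6BrF4NO

Walk through each heavy atom and fill implicit hydrogens from standard valence (C 4, N 3, O 2, S 2, halogen 1):
  atom 1: Br (halogen, monovalent) → 0 H
  atom 2: C, bond orders sum to 4 (valence 4) → 0 H
  atom 3: C, bond orders sum to 4 (valence 4) → 0 H
  atom 4: C, bond orders sum to 3 (valence 4) → 1 H
  atom 5: O, bond orders sum to 2 (valence 2) → 0 H
  atom 6: C, bond orders sum to 4 (valence 4) → 0 H
  atom 7: C, bond orders sum to 4 (valence 4) → 0 H
  atom 8: F (halogen, monovalent) → 0 H
  atom 9: F (halogen, monovalent) → 0 H
  atom 10: F (halogen, monovalent) → 0 H
  atom 11: N, bond orders sum to 3 (valence 3) → 0 H
  atom 12: C, bond orders sum to 4 (valence 4) → 0 H
  atom 13: C, bond orders sum to 2 (valence 4) → 2 H
  atom 14: C, bond orders sum to 1 (valence 4) → 3 H
  atom 15: C, bond orders sum to 4 (valence 4) → 0 H
  atom 16: F (halogen, monovalent) → 0 H
Totals → C:9, H:6, Br:1, F:4, N:1, O:1.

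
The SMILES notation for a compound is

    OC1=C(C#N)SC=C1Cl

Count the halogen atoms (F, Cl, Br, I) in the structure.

Halogen atoms appear at heavy-atom position 9 (1×Cl).
Other groups present: 1 hydroxyl, 1 nitrile.
Halogen count: 1.

1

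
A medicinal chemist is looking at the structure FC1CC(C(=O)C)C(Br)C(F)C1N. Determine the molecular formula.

C8H12BrF2NO

Walk through each heavy atom and fill implicit hydrogens from standard valence (C 4, N 3, O 2, S 2, halogen 1):
  atom 1: F (halogen, monovalent) → 0 H
  atom 2: C, bond orders sum to 3 (valence 4) → 1 H
  atom 3: C, bond orders sum to 2 (valence 4) → 2 H
  atom 4: C, bond orders sum to 3 (valence 4) → 1 H
  atom 5: C, bond orders sum to 4 (valence 4) → 0 H
  atom 6: O, bond orders sum to 2 (valence 2) → 0 H
  atom 7: C, bond orders sum to 1 (valence 4) → 3 H
  atom 8: C, bond orders sum to 3 (valence 4) → 1 H
  atom 9: Br (halogen, monovalent) → 0 H
  atom 10: C, bond orders sum to 3 (valence 4) → 1 H
  atom 11: F (halogen, monovalent) → 0 H
  atom 12: C, bond orders sum to 3 (valence 4) → 1 H
  atom 13: N, bond orders sum to 1 (valence 3) → 2 H
Totals → C:8, H:12, Br:1, F:2, N:1, O:1.
In Hill order: C8H12BrF2NO.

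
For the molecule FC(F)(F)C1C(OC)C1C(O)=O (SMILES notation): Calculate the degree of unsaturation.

Degree of unsaturation = (number of rings) + (number of π bonds).
Ring closures in the SMILES: 1.
π bonds: 1 double bond (each 1 DoU) → 1 DoU from unsaturation.
Total DoU = 1 + 1 = 2.

2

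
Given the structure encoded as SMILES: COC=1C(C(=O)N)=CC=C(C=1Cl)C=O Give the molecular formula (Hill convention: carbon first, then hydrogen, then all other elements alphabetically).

C9H8ClNO3

Walk through each heavy atom and fill implicit hydrogens from standard valence (C 4, N 3, O 2, S 2, halogen 1):
  atom 1: C, bond orders sum to 1 (valence 4) → 3 H
  atom 2: O, bond orders sum to 2 (valence 2) → 0 H
  atom 3: C, bond orders sum to 4 (valence 4) → 0 H
  atom 4: C, bond orders sum to 4 (valence 4) → 0 H
  atom 5: C, bond orders sum to 4 (valence 4) → 0 H
  atom 6: O, bond orders sum to 2 (valence 2) → 0 H
  atom 7: N, bond orders sum to 1 (valence 3) → 2 H
  atom 8: C, bond orders sum to 3 (valence 4) → 1 H
  atom 9: C, bond orders sum to 3 (valence 4) → 1 H
  atom 10: C, bond orders sum to 4 (valence 4) → 0 H
  atom 11: C, bond orders sum to 4 (valence 4) → 0 H
  atom 12: Cl (halogen, monovalent) → 0 H
  atom 13: C, bond orders sum to 3 (valence 4) → 1 H
  atom 14: O, bond orders sum to 2 (valence 2) → 0 H
Totals → C:9, H:8, Cl:1, N:1, O:3.
In Hill order: C9H8ClNO3.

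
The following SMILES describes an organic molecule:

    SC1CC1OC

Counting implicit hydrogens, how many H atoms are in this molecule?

Walk through each heavy atom and fill implicit hydrogens from standard valence (C 4, N 3, O 2, S 2, halogen 1):
  atom 1: S, bond orders sum to 1 (valence 2) → 1 H
  atom 2: C, bond orders sum to 3 (valence 4) → 1 H
  atom 3: C, bond orders sum to 2 (valence 4) → 2 H
  atom 4: C, bond orders sum to 3 (valence 4) → 1 H
  atom 5: O, bond orders sum to 2 (valence 2) → 0 H
  atom 6: C, bond orders sum to 1 (valence 4) → 3 H
Total hydrogens: 8.

8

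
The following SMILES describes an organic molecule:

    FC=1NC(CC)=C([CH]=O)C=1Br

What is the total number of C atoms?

7

Count every carbon token in the SMILES (each C, including those in ring-closure positions and inside branches).
Carbon count: 7.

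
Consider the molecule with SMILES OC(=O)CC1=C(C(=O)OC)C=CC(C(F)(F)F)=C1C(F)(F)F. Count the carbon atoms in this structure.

12

Count every carbon token in the SMILES (each C, including those in ring-closure positions and inside branches).
Carbon count: 12.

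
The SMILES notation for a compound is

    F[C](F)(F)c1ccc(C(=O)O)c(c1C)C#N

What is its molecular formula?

C10H6F3NO2

Walk through each heavy atom and fill implicit hydrogens from standard valence (C 4, N 3, O 2, S 2, halogen 1); for lowercase aromatic atoms, an aromatic c carries 1 H when it has two neighbours and 0 H with three, and aromatic n carries 0 H:
  atom 1: F (halogen, monovalent) → 0 H
  atom 2: C with explicit H count 0
  atom 3: F (halogen, monovalent) → 0 H
  atom 4: F (halogen, monovalent) → 0 H
  atom 5: aromatic c, 3 neighbours → 0 H
  atom 6: aromatic c, 2 neighbours → 1 H
  atom 7: aromatic c, 2 neighbours → 1 H
  atom 8: aromatic c, 3 neighbours → 0 H
  atom 9: C, bond orders sum to 4 (valence 4) → 0 H
  atom 10: O, bond orders sum to 2 (valence 2) → 0 H
  atom 11: O, bond orders sum to 1 (valence 2) → 1 H
  atom 12: aromatic c, 3 neighbours → 0 H
  atom 13: aromatic c, 3 neighbours → 0 H
  atom 14: C, bond orders sum to 1 (valence 4) → 3 H
  atom 15: C, bond orders sum to 4 (valence 4) → 0 H
  atom 16: N, bond orders sum to 3 (valence 3) → 0 H
Totals → C:10, H:6, F:3, N:1, O:2.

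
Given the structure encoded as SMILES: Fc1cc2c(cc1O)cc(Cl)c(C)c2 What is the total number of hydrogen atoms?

Walk through each heavy atom and fill implicit hydrogens from standard valence (C 4, N 3, O 2, S 2, halogen 1); for lowercase aromatic atoms, an aromatic c carries 1 H when it has two neighbours and 0 H with three, and aromatic n carries 0 H:
  atom 1: F (halogen, monovalent) → 0 H
  atom 2: aromatic c, 3 neighbours → 0 H
  atom 3: aromatic c, 2 neighbours → 1 H
  atom 4: aromatic c, 3 neighbours → 0 H
  atom 5: aromatic c, 3 neighbours → 0 H
  atom 6: aromatic c, 2 neighbours → 1 H
  atom 7: aromatic c, 3 neighbours → 0 H
  atom 8: O, bond orders sum to 1 (valence 2) → 1 H
  atom 9: aromatic c, 2 neighbours → 1 H
  atom 10: aromatic c, 3 neighbours → 0 H
  atom 11: Cl (halogen, monovalent) → 0 H
  atom 12: aromatic c, 3 neighbours → 0 H
  atom 13: C, bond orders sum to 1 (valence 4) → 3 H
  atom 14: aromatic c, 2 neighbours → 1 H
Total hydrogens: 8.

8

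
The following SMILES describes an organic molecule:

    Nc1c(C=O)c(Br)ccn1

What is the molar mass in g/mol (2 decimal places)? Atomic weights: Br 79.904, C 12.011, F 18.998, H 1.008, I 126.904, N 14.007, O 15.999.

201.02 g/mol

First, the molecular formula is C6H5BrN2O (counting implicit H from valence).
  Br: 1 × 79.904 = 79.904
  C: 6 × 12.011 = 72.066
  H: 5 × 1.008 = 5.040
  N: 2 × 14.007 = 28.014
  O: 1 × 15.999 = 15.999
Sum: 1×79.904 + 6×12.011 + 5×1.008 + 2×14.007 + 1×15.999 = 201.023 → 201.02 g/mol.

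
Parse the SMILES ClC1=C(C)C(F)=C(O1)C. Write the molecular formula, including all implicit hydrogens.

Walk through each heavy atom and fill implicit hydrogens from standard valence (C 4, N 3, O 2, S 2, halogen 1):
  atom 1: Cl (halogen, monovalent) → 0 H
  atom 2: C, bond orders sum to 4 (valence 4) → 0 H
  atom 3: C, bond orders sum to 4 (valence 4) → 0 H
  atom 4: C, bond orders sum to 1 (valence 4) → 3 H
  atom 5: C, bond orders sum to 4 (valence 4) → 0 H
  atom 6: F (halogen, monovalent) → 0 H
  atom 7: C, bond orders sum to 4 (valence 4) → 0 H
  atom 8: O, bond orders sum to 2 (valence 2) → 0 H
  atom 9: C, bond orders sum to 1 (valence 4) → 3 H
Totals → C:6, H:6, Cl:1, F:1, O:1.

C6H6ClFO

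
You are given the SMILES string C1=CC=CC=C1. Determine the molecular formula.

C6H6

Walk through each heavy atom and fill implicit hydrogens from standard valence (C 4, N 3, O 2, S 2, halogen 1):
  atom 1: C, bond orders sum to 3 (valence 4) → 1 H
  atom 2: C, bond orders sum to 3 (valence 4) → 1 H
  atom 3: C, bond orders sum to 3 (valence 4) → 1 H
  atom 4: C, bond orders sum to 3 (valence 4) → 1 H
  atom 5: C, bond orders sum to 3 (valence 4) → 1 H
  atom 6: C, bond orders sum to 3 (valence 4) → 1 H
Totals → C:6, H:6.
In Hill order: C6H6.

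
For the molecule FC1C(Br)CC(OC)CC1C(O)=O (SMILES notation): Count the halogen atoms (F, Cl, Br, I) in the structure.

2

Halogen atoms appear at heavy-atom positions 1, 4 (1×Br, 1×F).
Other groups present: 1 carboxylic acid, 1 ether.
Halogen count: 2.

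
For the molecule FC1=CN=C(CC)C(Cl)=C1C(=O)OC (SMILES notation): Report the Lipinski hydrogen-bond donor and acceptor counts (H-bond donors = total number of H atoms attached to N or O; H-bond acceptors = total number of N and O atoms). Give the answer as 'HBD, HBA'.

Donors: find every N or O and count the H atoms it carries.
  atom 4 (N): bond orders sum to 3 → 0 H
  atom 12 (O): bond orders sum to 2 → 0 H
  atom 13 (O): bond orders sum to 2 → 0 H
Lipinski HBD = 0.
Acceptors: N atoms = 1, O atoms = 2 → HBA = 3.

0, 3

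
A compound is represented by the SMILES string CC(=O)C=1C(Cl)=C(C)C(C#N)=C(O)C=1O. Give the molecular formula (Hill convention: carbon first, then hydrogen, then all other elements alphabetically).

C10H8ClNO3

Walk through each heavy atom and fill implicit hydrogens from standard valence (C 4, N 3, O 2, S 2, halogen 1):
  atom 1: C, bond orders sum to 1 (valence 4) → 3 H
  atom 2: C, bond orders sum to 4 (valence 4) → 0 H
  atom 3: O, bond orders sum to 2 (valence 2) → 0 H
  atom 4: C, bond orders sum to 4 (valence 4) → 0 H
  atom 5: C, bond orders sum to 4 (valence 4) → 0 H
  atom 6: Cl (halogen, monovalent) → 0 H
  atom 7: C, bond orders sum to 4 (valence 4) → 0 H
  atom 8: C, bond orders sum to 1 (valence 4) → 3 H
  atom 9: C, bond orders sum to 4 (valence 4) → 0 H
  atom 10: C, bond orders sum to 4 (valence 4) → 0 H
  atom 11: N, bond orders sum to 3 (valence 3) → 0 H
  atom 12: C, bond orders sum to 4 (valence 4) → 0 H
  atom 13: O, bond orders sum to 1 (valence 2) → 1 H
  atom 14: C, bond orders sum to 4 (valence 4) → 0 H
  atom 15: O, bond orders sum to 1 (valence 2) → 1 H
Totals → C:10, H:8, Cl:1, N:1, O:3.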